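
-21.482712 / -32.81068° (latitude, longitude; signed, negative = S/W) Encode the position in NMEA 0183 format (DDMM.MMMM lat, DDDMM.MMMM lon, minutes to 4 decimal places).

Latitude is negative → S; |value| = 21.482712
φ: fractional part 0.482712 → 28.962720 minutes
Longitude is negative → W; |value| = 32.810680
Lon: 32° + 0.810680 × 60 = 32° 48.640800′

2128.9627,S / 03248.6408,W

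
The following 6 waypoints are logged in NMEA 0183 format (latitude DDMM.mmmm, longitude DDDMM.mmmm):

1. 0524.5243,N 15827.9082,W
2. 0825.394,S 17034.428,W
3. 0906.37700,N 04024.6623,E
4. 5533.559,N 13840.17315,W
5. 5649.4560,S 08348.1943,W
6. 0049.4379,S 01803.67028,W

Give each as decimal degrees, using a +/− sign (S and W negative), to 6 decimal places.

Point 1:
  Latitude: split at 2 digits → 05° and 24.5243′; 5 + 24.5243/60 = 5.4087383
  N → positive
  λ: degrees = first 3 digits = 158, minutes = 27.9082; 158 + 27.9082/60 = 158.4651367
  hemisphere W, so the sign is −
Point 2:
  Lat: split at 2 digits → 08° and 25.394′; 8 + 25.394/60 = 8.4232333
  hemisphere S, so the sign is −
  Longitude: split at 3 digits → 170° and 34.428′; 170 + 34.428/60 = 170.5738000
  W ⇒ negate
Point 3:
  Lat: degrees = first 2 digits = 9, minutes = 6.377; 9 + 6.377/60 = 9.1062833
  N → positive
  Longitude: degrees = first 3 digits = 40, minutes = 24.6623; 40 + 24.6623/60 = 40.4110383
  E → positive
Point 4:
  Lat: split at 2 digits → 55° and 33.559′; 55 + 33.559/60 = 55.5593167
  N ⇒ keep positive
  Lon: split at 3 digits → 138° and 40.17315′; 138 + 40.17315/60 = 138.6695525
  W ⇒ negate
Point 5:
  Lat: degrees = first 2 digits = 56, minutes = 49.456; 56 + 49.456/60 = 56.8242667
  S ⇒ negate
  Longitude: degrees = first 3 digits = 83, minutes = 48.1943; 83 + 48.1943/60 = 83.8032383
  hemisphere W, so the sign is −
Point 6:
  Lat: degrees = first 2 digits = 0, minutes = 49.4379; 0 + 49.4379/60 = 0.8239650
  S ⇒ negate
  Lon: degrees = first 3 digits = 18, minutes = 3.67028; 18 + 3.67028/60 = 18.0611713
  W ⇒ negate

1. 5.408738, -158.465137
2. -8.423233, -170.573800
3. 9.106283, 40.411038
4. 55.559317, -138.669553
5. -56.824267, -83.803238
6. -0.823965, -18.061171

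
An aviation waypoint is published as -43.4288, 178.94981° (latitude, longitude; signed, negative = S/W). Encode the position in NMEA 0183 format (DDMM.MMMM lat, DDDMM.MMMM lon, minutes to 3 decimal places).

4325.728,S / 17856.989,E

Latitude is negative → S; |value| = 43.428800
Latitude: 43° + 0.428800 × 60 = 43° 25.72800′
Longitude: 178° + 0.949810 × 60 = 178° 56.98860′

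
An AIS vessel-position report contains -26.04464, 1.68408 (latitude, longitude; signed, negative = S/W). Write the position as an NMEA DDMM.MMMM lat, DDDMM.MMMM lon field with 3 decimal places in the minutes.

2602.678,S / 00141.045,E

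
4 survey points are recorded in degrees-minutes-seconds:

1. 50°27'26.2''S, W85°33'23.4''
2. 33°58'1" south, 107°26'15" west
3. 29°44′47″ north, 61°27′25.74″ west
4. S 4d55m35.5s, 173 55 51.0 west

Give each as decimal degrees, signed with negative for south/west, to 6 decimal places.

Point 1:
  φ: 50 + 27/60 + 26.2/3600 = 50.4572778
  S → negative
  Lon: 85 + 33/60 + 23.4/3600 = 85.5565000
  hemisphere W, so the sign is −
Point 2:
  φ: 58′ + 1″ = 58.01667′; 33 + 58.01667/60 = 33.9669444
  S ⇒ negate
  Lon: 107° + 26/60 + 15/3600 = 107 + 0.433333 + 0.004167 = 107.4375000
  W → negative
Point 3:
  Latitude: 44′ + 47″ = 44.78333′; 29 + 44.78333/60 = 29.7463889
  N → positive
  λ: 61 + 27/60 + 25.74/3600 = 61.4571500
  W → negative
Point 4:
  Lat: 4 + 55/60 + 35.5/3600 = 4.9265278
  S ⇒ negate
  Longitude: 173° + 55/60 + 51/3600 = 173 + 0.916667 + 0.014167 = 173.9308333
  W → negative

1. -50.457278, -85.556500
2. -33.966944, -107.437500
3. 29.746389, -61.457150
4. -4.926528, -173.930833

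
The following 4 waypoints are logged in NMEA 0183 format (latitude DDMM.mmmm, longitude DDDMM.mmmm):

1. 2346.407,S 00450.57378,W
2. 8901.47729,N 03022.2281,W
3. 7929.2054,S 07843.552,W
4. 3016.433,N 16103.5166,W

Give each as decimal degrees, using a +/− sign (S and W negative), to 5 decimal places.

1. -23.77345, -4.84290
2. 89.02462, -30.37047
3. -79.48676, -78.72587
4. 30.27388, -161.05861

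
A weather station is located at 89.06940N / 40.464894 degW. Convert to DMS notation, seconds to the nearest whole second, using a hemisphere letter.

89°04′10″ N, 40°27′54″ W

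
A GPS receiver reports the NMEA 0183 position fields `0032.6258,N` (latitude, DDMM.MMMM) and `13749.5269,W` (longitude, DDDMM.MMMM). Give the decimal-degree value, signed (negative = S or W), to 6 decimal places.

Lat: split at 2 digits → 00° and 32.6258′; 0 + 32.6258/60 = 0.5437633
N → positive
Lon: degrees = first 3 digits = 137, minutes = 49.5269; 137 + 49.5269/60 = 137.8254483
W → negative

0.543763, -137.825448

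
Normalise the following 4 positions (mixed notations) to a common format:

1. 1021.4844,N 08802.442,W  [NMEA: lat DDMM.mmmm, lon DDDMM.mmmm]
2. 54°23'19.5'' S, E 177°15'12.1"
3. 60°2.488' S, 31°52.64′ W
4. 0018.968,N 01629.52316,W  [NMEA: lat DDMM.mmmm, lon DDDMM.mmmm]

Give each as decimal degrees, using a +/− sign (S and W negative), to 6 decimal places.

1. 10.358073, -88.040700
2. -54.388750, 177.253361
3. -60.041467, -31.877333
4. 0.316133, -16.492053

Point 1:
  φ: split at 2 digits → 10° and 21.4844′; 10 + 21.4844/60 = 10.3580733
  N → positive
  Lon: degrees = first 3 digits = 88, minutes = 2.442; 88 + 2.442/60 = 88.0407000
  W ⇒ negate
Point 2:
  φ: 54° + 23/60 + 19.5/3600 = 54 + 0.383333 + 0.005417 = 54.3887500
  S ⇒ negate
  λ: 177 + 15/60 + 12.1/3600 = 177.2533611
  E → positive
Point 3:
  Lat: 2.488′ = 0.041467°; total 60.0414667
  S → negative
  Lon: 31 + 52.64/60 = 31.8773333
  W → negative
Point 4:
  φ: degrees = first 2 digits = 0, minutes = 18.968; 0 + 18.968/60 = 0.3161333
  N ⇒ keep positive
  Lon: split at 3 digits → 016° and 29.52316′; 16 + 29.52316/60 = 16.4920527
  W → negative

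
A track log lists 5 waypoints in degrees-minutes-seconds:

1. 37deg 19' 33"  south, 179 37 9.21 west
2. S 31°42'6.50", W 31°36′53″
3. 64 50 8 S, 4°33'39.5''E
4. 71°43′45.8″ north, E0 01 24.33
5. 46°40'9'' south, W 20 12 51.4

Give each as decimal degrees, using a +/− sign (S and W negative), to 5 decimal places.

Point 1:
  φ: 37 + 19/60 + 33/3600 = 37.325833
  S → negative
  λ: 179 + 37/60 + 9.21/3600 = 179.619225
  W ⇒ negate
Point 2:
  φ: 42′ + 6.5″ = 42.10833′; 31 + 42.10833/60 = 31.701806
  S ⇒ negate
  Lon: 31° + 36/60 + 53/3600 = 31 + 0.600000 + 0.014722 = 31.614722
  W → negative
Point 3:
  Lat: 50′ + 8″ = 50.13333′; 64 + 50.13333/60 = 64.835556
  hemisphere S, so the sign is −
  Longitude: 4 + 33/60 + 39.5/3600 = 4.560972
  E → positive
Point 4:
  φ: 71° + 43/60 + 45.8/3600 = 71 + 0.716667 + 0.012722 = 71.729389
  N ⇒ keep positive
  Lon: 0 + 1/60 + 24.33/3600 = 0.023425
  E ⇒ keep positive
Point 5:
  Latitude: 40′ + 9″ = 40.15000′; 46 + 40.15000/60 = 46.669167
  S ⇒ negate
  Longitude: 12′ + 51.4″ = 12.85667′; 20 + 12.85667/60 = 20.214278
  W ⇒ negate

1. -37.32583, -179.61923
2. -31.70181, -31.61472
3. -64.83556, 4.56097
4. 71.72939, 0.02343
5. -46.66917, -20.21428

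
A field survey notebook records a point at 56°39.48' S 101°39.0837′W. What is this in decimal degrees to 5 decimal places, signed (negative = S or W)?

φ: 56 + 39.48/60 = 56.658000
hemisphere S, so the sign is −
Longitude: 39.0837′ = 0.651395°; total 101.651395
hemisphere W, so the sign is −

-56.65800, -101.65140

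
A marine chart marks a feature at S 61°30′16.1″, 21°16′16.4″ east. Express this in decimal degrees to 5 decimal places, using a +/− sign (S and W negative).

-61.50447, 21.27122

Latitude: 30′ + 16.1″ = 30.26833′; 61 + 30.26833/60 = 61.504472
hemisphere S, so the sign is −
Longitude: 16′ + 16.4″ = 16.27333′; 21 + 16.27333/60 = 21.271222
E → positive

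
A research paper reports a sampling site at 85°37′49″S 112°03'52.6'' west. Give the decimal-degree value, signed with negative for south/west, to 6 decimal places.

-85.630278, -112.064611

Latitude: 85° + 37/60 + 49/3600 = 85 + 0.616667 + 0.013611 = 85.6302778
S → negative
Lon: 3′ + 52.6″ = 3.87667′; 112 + 3.87667/60 = 112.0646111
hemisphere W, so the sign is −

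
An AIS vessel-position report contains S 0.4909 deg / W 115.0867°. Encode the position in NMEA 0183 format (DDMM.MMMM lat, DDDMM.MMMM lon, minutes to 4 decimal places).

φ: minutes = (0.490900 − 0) × 60 = 29.454000
λ: 115° + 0.086700 × 60 = 115° 5.202000′

0029.4540,S / 11505.2020,W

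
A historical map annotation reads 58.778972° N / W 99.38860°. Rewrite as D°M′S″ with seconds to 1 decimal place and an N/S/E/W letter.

58°46′44.3″ N, 99°23′19.0″ W

φ: 0.778972 × 60 = 46.73832′ → 46′, remainder × 60 = 44.299″
Longitude: 0.388600° → 23.31600′; 0.31600 × 60 = 18.960″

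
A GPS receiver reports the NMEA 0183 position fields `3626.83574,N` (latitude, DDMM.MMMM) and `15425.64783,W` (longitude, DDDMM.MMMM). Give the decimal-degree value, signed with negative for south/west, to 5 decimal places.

36.44726, -154.42746

Latitude: split at 2 digits → 36° and 26.83574′; 36 + 26.83574/60 = 36.447262
N ⇒ keep positive
λ: split at 3 digits → 154° and 25.64783′; 154 + 25.64783/60 = 154.427464
W ⇒ negate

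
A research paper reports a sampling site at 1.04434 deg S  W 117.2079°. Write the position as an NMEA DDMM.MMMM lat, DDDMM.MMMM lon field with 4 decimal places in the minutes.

φ: minutes = (1.044340 − 1) × 60 = 2.660400
Lon: fractional part 0.207900 → 12.474000 minutes

0102.6604,S / 11712.4740,W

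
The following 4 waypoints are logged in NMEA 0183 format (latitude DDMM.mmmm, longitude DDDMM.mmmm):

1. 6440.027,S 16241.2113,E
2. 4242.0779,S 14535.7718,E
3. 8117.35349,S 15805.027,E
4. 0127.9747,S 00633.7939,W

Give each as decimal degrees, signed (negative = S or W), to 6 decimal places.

Point 1:
  Latitude: degrees = first 2 digits = 64, minutes = 40.027; 64 + 40.027/60 = 64.6671167
  S ⇒ negate
  Lon: split at 3 digits → 162° and 41.2113′; 162 + 41.2113/60 = 162.6868550
  E ⇒ keep positive
Point 2:
  Latitude: split at 2 digits → 42° and 42.0779′; 42 + 42.0779/60 = 42.7012983
  hemisphere S, so the sign is −
  Longitude: split at 3 digits → 145° and 35.7718′; 145 + 35.7718/60 = 145.5961967
  E ⇒ keep positive
Point 3:
  φ: split at 2 digits → 81° and 17.35349′; 81 + 17.35349/60 = 81.2892248
  hemisphere S, so the sign is −
  λ: split at 3 digits → 158° and 5.027′; 158 + 5.027/60 = 158.0837833
  E → positive
Point 4:
  Latitude: degrees = first 2 digits = 1, minutes = 27.9747; 1 + 27.9747/60 = 1.4662450
  S → negative
  Lon: degrees = first 3 digits = 6, minutes = 33.7939; 6 + 33.7939/60 = 6.5632317
  W → negative

1. -64.667117, 162.686855
2. -42.701298, 145.596197
3. -81.289225, 158.083783
4. -1.466245, -6.563232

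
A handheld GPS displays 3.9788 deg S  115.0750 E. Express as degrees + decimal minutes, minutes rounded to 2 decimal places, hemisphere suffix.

3° 58.73′ S, 115° 4.50′ E

φ: minutes = (3.978800 − 3) × 60 = 58.7280
λ: fractional part 0.075000 → 4.5000 minutes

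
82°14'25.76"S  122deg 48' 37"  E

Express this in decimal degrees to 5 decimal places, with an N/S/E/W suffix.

φ: 82° + 14/60 + 25.76/3600 = 82 + 0.233333 + 0.007156 = 82.240489
Longitude: 122° + 48/60 + 37/3600 = 122 + 0.800000 + 0.010278 = 122.810278

82.24049° S, 122.81028° E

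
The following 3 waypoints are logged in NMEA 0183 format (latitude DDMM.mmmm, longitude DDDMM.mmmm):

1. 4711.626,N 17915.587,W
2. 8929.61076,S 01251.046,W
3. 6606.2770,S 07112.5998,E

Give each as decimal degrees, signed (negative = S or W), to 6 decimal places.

1. 47.193767, -179.259783
2. -89.493513, -12.850767
3. -66.104617, 71.209997

Point 1:
  Lat: degrees = first 2 digits = 47, minutes = 11.626; 47 + 11.626/60 = 47.1937667
  N → positive
  Lon: degrees = first 3 digits = 179, minutes = 15.587; 179 + 15.587/60 = 179.2597833
  hemisphere W, so the sign is −
Point 2:
  Lat: split at 2 digits → 89° and 29.61076′; 89 + 29.61076/60 = 89.4935127
  hemisphere S, so the sign is −
  λ: split at 3 digits → 012° and 51.046′; 12 + 51.046/60 = 12.8507667
  W → negative
Point 3:
  φ: split at 2 digits → 66° and 6.277′; 66 + 6.277/60 = 66.1046167
  S ⇒ negate
  Lon: degrees = first 3 digits = 71, minutes = 12.5998; 71 + 12.5998/60 = 71.2099967
  E ⇒ keep positive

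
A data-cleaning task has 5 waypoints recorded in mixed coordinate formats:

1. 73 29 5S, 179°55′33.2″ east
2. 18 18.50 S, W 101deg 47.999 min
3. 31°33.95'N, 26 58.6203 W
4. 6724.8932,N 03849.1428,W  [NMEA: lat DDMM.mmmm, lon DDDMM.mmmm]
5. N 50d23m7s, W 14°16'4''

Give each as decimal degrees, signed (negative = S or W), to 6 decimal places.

Point 1:
  Latitude: 73 + 29/60 + 5/3600 = 73.4847222
  hemisphere S, so the sign is −
  Longitude: 179 + 55/60 + 33.2/3600 = 179.9258889
  E → positive
Point 2:
  φ: 18.5′ = 0.308333°; total 18.3083333
  S ⇒ negate
  λ: 47.999′ = 0.799983°; total 101.7999833
  W ⇒ negate
Point 3:
  Lat: 31 + 33.95/60 = 31.5658333
  N → positive
  λ: 58.6203′ = 0.977005°; total 26.9770050
  W → negative
Point 4:
  Lat: degrees = first 2 digits = 67, minutes = 24.8932; 67 + 24.8932/60 = 67.4148867
  N → positive
  Longitude: degrees = first 3 digits = 38, minutes = 49.1428; 38 + 49.1428/60 = 38.8190467
  hemisphere W, so the sign is −
Point 5:
  Lat: 23′ + 7″ = 23.11667′; 50 + 23.11667/60 = 50.3852778
  N → positive
  Lon: 16′ + 4″ = 16.06667′; 14 + 16.06667/60 = 14.2677778
  hemisphere W, so the sign is −

1. -73.484722, 179.925889
2. -18.308333, -101.799983
3. 31.565833, -26.977005
4. 67.414887, -38.819047
5. 50.385278, -14.267778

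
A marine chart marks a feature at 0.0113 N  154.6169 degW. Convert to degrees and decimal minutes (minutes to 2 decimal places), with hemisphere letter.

φ: minutes = (0.011300 − 0) × 60 = 0.6780
λ: 154° + 0.616900 × 60 = 154° 37.0140′

0° 0.68′ N, 154° 37.01′ W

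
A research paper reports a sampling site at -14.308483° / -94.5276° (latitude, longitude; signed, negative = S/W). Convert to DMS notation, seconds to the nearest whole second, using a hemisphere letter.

Latitude is negative → S; |value| = 14.308483
Lat: whole degrees 14; 18.50898′ → 18′ and 30.54″
Longitude is negative → W; |value| = 94.527600
Longitude: 0.527600 × 60 = 31.65600′ → 31′, remainder × 60 = 39.36″

14°18′31″ S, 94°31′39″ W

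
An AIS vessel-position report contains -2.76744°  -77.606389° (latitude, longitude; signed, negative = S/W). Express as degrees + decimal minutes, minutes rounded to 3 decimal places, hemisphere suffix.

2° 46.046′ S, 77° 36.383′ W

Latitude is negative → S; |value| = 2.767440
Lat: 2° + 0.767440 × 60 = 2° 46.04640′
Longitude is negative → W; |value| = 77.606389
λ: 77° + 0.606389 × 60 = 77° 36.38334′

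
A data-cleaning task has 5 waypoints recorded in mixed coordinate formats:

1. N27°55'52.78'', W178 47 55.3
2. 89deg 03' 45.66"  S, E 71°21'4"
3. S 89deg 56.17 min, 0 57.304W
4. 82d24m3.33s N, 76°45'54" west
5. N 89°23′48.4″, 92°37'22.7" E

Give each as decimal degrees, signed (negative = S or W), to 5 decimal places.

Point 1:
  Lat: 27 + 55/60 + 52.78/3600 = 27.931328
  N ⇒ keep positive
  Longitude: 178 + 47/60 + 55.3/3600 = 178.798694
  W ⇒ negate
Point 2:
  Lat: 3′ + 45.66″ = 3.76100′; 89 + 3.76100/60 = 89.062683
  hemisphere S, so the sign is −
  Longitude: 71° + 21/60 + 4/3600 = 71 + 0.350000 + 0.001111 = 71.351111
  E → positive
Point 3:
  Latitude: 56.17′ = 0.936167°; total 89.936167
  S ⇒ negate
  Longitude: 57.304′ = 0.955067°; total 0.955067
  hemisphere W, so the sign is −
Point 4:
  Lat: 82 + 24/60 + 3.33/3600 = 82.400925
  N ⇒ keep positive
  Lon: 76° + 45/60 + 54/3600 = 76 + 0.750000 + 0.015000 = 76.765000
  hemisphere W, so the sign is −
Point 5:
  Lat: 23′ + 48.4″ = 23.80667′; 89 + 23.80667/60 = 89.396778
  N ⇒ keep positive
  λ: 92 + 37/60 + 22.7/3600 = 92.622972
  E ⇒ keep positive

1. 27.93133, -178.79869
2. -89.06268, 71.35111
3. -89.93617, -0.95507
4. 82.40093, -76.76500
5. 89.39678, 92.62297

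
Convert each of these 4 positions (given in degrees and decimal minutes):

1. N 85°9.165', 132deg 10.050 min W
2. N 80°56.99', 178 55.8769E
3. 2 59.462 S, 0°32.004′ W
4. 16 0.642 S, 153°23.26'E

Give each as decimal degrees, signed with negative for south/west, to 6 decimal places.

1. 85.152750, -132.167500
2. 80.949833, 178.931282
3. -2.991033, -0.533400
4. -16.010700, 153.387667

Point 1:
  Latitude: 9.165′ = 0.152750°; total 85.1527500
  N ⇒ keep positive
  Lon: 10.05′ = 0.167500°; total 132.1675000
  hemisphere W, so the sign is −
Point 2:
  φ: 56.99′ = 0.949833°; total 80.9498333
  N → positive
  Lon: 178 + 55.8769/60 = 178.9312817
  E ⇒ keep positive
Point 3:
  Lat: 59.462′ = 0.991033°; total 2.9910333
  S → negative
  λ: 32.004′ = 0.533400°; total 0.5334000
  hemisphere W, so the sign is −
Point 4:
  φ: 16 + 0.642/60 = 16.0107000
  S → negative
  Longitude: 153 + 23.26/60 = 153.3876667
  E → positive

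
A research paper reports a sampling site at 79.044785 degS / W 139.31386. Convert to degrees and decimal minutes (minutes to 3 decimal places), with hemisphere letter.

79° 2.687′ S, 139° 18.832′ W

φ: fractional part 0.044785 → 2.68710 minutes
Longitude: 139° + 0.313860 × 60 = 139° 18.83160′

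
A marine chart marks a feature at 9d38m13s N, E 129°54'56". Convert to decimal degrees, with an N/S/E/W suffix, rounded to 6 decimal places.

9.636944° N, 129.915556° E

Latitude: 9 + 38/60 + 13/3600 = 9.6369444
λ: 129° + 54/60 + 56/3600 = 129 + 0.900000 + 0.015556 = 129.9155556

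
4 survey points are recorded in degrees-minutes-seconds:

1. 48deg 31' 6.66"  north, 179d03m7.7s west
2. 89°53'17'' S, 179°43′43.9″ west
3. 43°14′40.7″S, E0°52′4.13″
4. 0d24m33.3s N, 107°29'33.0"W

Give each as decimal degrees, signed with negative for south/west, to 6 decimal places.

Point 1:
  Latitude: 48 + 31/60 + 6.66/3600 = 48.5185167
  N → positive
  Longitude: 3′ + 7.7″ = 3.12833′; 179 + 3.12833/60 = 179.0521389
  W ⇒ negate
Point 2:
  Lat: 53′ + 17″ = 53.28333′; 89 + 53.28333/60 = 89.8880556
  hemisphere S, so the sign is −
  Lon: 43′ + 43.9″ = 43.73167′; 179 + 43.73167/60 = 179.7288611
  W ⇒ negate
Point 3:
  Latitude: 14′ + 40.7″ = 14.67833′; 43 + 14.67833/60 = 43.2446389
  hemisphere S, so the sign is −
  Lon: 0 + 52/60 + 4.13/3600 = 0.8678139
  E → positive
Point 4:
  φ: 24′ + 33.3″ = 24.55500′; 0 + 24.55500/60 = 0.4092500
  N ⇒ keep positive
  λ: 29′ + 33″ = 29.55000′; 107 + 29.55000/60 = 107.4925000
  W → negative

1. 48.518517, -179.052139
2. -89.888056, -179.728861
3. -43.244639, 0.867814
4. 0.409250, -107.492500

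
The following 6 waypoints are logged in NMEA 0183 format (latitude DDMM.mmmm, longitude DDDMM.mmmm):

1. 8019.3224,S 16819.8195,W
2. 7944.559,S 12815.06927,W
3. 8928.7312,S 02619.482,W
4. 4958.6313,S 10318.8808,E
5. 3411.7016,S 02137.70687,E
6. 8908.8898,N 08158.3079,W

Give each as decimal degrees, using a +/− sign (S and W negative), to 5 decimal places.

Point 1:
  φ: degrees = first 2 digits = 80, minutes = 19.3224; 80 + 19.3224/60 = 80.322040
  S ⇒ negate
  Lon: degrees = first 3 digits = 168, minutes = 19.8195; 168 + 19.8195/60 = 168.330325
  hemisphere W, so the sign is −
Point 2:
  φ: split at 2 digits → 79° and 44.559′; 79 + 44.559/60 = 79.742650
  S → negative
  Longitude: split at 3 digits → 128° and 15.06927′; 128 + 15.06927/60 = 128.251155
  W ⇒ negate
Point 3:
  Latitude: split at 2 digits → 89° and 28.7312′; 89 + 28.7312/60 = 89.478853
  S → negative
  λ: degrees = first 3 digits = 26, minutes = 19.482; 26 + 19.482/60 = 26.324700
  W → negative
Point 4:
  Lat: split at 2 digits → 49° and 58.6313′; 49 + 58.6313/60 = 49.977188
  S ⇒ negate
  λ: degrees = first 3 digits = 103, minutes = 18.8808; 103 + 18.8808/60 = 103.314680
  E ⇒ keep positive
Point 5:
  Lat: degrees = first 2 digits = 34, minutes = 11.7016; 34 + 11.7016/60 = 34.195027
  S ⇒ negate
  Lon: split at 3 digits → 021° and 37.70687′; 21 + 37.70687/60 = 21.628448
  E → positive
Point 6:
  Latitude: degrees = first 2 digits = 89, minutes = 8.8898; 89 + 8.8898/60 = 89.148163
  N → positive
  Lon: degrees = first 3 digits = 81, minutes = 58.3079; 81 + 58.3079/60 = 81.971798
  W → negative

1. -80.32204, -168.33033
2. -79.74265, -128.25115
3. -89.47885, -26.32470
4. -49.97719, 103.31468
5. -34.19503, 21.62845
6. 89.14816, -81.97180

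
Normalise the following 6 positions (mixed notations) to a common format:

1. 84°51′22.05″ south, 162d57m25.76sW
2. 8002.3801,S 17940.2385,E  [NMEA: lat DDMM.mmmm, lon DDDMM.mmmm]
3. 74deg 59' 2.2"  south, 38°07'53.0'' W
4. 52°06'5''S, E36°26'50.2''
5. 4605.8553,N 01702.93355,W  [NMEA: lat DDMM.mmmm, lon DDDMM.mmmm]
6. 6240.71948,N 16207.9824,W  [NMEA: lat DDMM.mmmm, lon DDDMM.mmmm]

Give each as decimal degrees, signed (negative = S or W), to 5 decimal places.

Point 1:
  Latitude: 84 + 51/60 + 22.05/3600 = 84.856125
  S → negative
  Longitude: 57′ + 25.76″ = 57.42933′; 162 + 57.42933/60 = 162.957156
  W ⇒ negate
Point 2:
  Latitude: degrees = first 2 digits = 80, minutes = 2.3801; 80 + 2.3801/60 = 80.039668
  hemisphere S, so the sign is −
  Lon: split at 3 digits → 179° and 40.2385′; 179 + 40.2385/60 = 179.670642
  E → positive
Point 3:
  Latitude: 74 + 59/60 + 2.2/3600 = 74.983944
  hemisphere S, so the sign is −
  Longitude: 38 + 7/60 + 53/3600 = 38.131389
  W ⇒ negate
Point 4:
  Lat: 52 + 6/60 + 5/3600 = 52.101389
  hemisphere S, so the sign is −
  λ: 36° + 26/60 + 50.2/3600 = 36 + 0.433333 + 0.013944 = 36.447278
  E → positive
Point 5:
  φ: split at 2 digits → 46° and 5.8553′; 46 + 5.8553/60 = 46.097588
  N → positive
  Lon: split at 3 digits → 017° and 2.93355′; 17 + 2.93355/60 = 17.048893
  W ⇒ negate
Point 6:
  Latitude: split at 2 digits → 62° and 40.71948′; 62 + 40.71948/60 = 62.678658
  N → positive
  λ: split at 3 digits → 162° and 7.9824′; 162 + 7.9824/60 = 162.133040
  W ⇒ negate

1. -84.85613, -162.95716
2. -80.03967, 179.67064
3. -74.98394, -38.13139
4. -52.10139, 36.44728
5. 46.09759, -17.04889
6. 62.67866, -162.13304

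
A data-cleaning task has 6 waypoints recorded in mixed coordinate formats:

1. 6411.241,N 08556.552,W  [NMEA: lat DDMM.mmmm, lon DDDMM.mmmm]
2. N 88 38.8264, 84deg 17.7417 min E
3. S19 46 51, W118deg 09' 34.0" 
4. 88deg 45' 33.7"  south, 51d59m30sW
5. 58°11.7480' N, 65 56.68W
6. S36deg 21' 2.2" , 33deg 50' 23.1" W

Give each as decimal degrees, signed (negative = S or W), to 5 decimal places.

Point 1:
  Latitude: degrees = first 2 digits = 64, minutes = 11.241; 64 + 11.241/60 = 64.187350
  N ⇒ keep positive
  Lon: degrees = first 3 digits = 85, minutes = 56.552; 85 + 56.552/60 = 85.942533
  W ⇒ negate
Point 2:
  φ: 38.8264′ = 0.647107°; total 88.647107
  N ⇒ keep positive
  Lon: 17.7417′ = 0.295695°; total 84.295695
  E → positive
Point 3:
  φ: 19 + 46/60 + 51/3600 = 19.780833
  S → negative
  λ: 118° + 9/60 + 34/3600 = 118 + 0.150000 + 0.009444 = 118.159444
  W ⇒ negate
Point 4:
  Lat: 45′ + 33.7″ = 45.56167′; 88 + 45.56167/60 = 88.759361
  S → negative
  Lon: 51° + 59/60 + 30/3600 = 51 + 0.983333 + 0.008333 = 51.991667
  W ⇒ negate
Point 5:
  φ: 11.748′ = 0.195800°; total 58.195800
  N → positive
  Lon: 65 + 56.68/60 = 65.944667
  W → negative
Point 6:
  φ: 21′ + 2.2″ = 21.03667′; 36 + 21.03667/60 = 36.350611
  S → negative
  Lon: 50′ + 23.1″ = 50.38500′; 33 + 50.38500/60 = 33.839750
  W → negative

1. 64.18735, -85.94253
2. 88.64711, 84.29570
3. -19.78083, -118.15944
4. -88.75936, -51.99167
5. 58.19580, -65.94467
6. -36.35061, -33.83975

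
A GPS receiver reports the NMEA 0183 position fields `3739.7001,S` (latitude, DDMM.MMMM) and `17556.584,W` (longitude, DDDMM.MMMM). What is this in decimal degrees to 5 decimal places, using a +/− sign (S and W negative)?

-37.66167, -175.94307

Lat: degrees = first 2 digits = 37, minutes = 39.7001; 37 + 39.7001/60 = 37.661668
hemisphere S, so the sign is −
Lon: split at 3 digits → 175° and 56.584′; 175 + 56.584/60 = 175.943067
hemisphere W, so the sign is −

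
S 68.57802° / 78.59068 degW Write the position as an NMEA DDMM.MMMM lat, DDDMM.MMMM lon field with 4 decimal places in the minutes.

φ: fractional part 0.578020 → 34.681200 minutes
λ: fractional part 0.590680 → 35.440800 minutes

6834.6812,S / 07835.4408,W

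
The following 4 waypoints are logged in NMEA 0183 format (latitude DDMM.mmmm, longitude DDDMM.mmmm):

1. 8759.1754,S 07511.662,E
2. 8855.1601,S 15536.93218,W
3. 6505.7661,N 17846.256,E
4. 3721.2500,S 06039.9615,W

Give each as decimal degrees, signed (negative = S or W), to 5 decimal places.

1. -87.98626, 75.19437
2. -88.91934, -155.61554
3. 65.09610, 178.77093
4. -37.35417, -60.66603

Point 1:
  Latitude: split at 2 digits → 87° and 59.1754′; 87 + 59.1754/60 = 87.986257
  hemisphere S, so the sign is −
  Longitude: degrees = first 3 digits = 75, minutes = 11.662; 75 + 11.662/60 = 75.194367
  E ⇒ keep positive
Point 2:
  Latitude: split at 2 digits → 88° and 55.1601′; 88 + 55.1601/60 = 88.919335
  hemisphere S, so the sign is −
  Lon: split at 3 digits → 155° and 36.93218′; 155 + 36.93218/60 = 155.615536
  W → negative
Point 3:
  φ: split at 2 digits → 65° and 5.7661′; 65 + 5.7661/60 = 65.096102
  N → positive
  λ: split at 3 digits → 178° and 46.256′; 178 + 46.256/60 = 178.770933
  E ⇒ keep positive
Point 4:
  φ: degrees = first 2 digits = 37, minutes = 21.25; 37 + 21.25/60 = 37.354167
  hemisphere S, so the sign is −
  λ: degrees = first 3 digits = 60, minutes = 39.9615; 60 + 39.9615/60 = 60.666025
  hemisphere W, so the sign is −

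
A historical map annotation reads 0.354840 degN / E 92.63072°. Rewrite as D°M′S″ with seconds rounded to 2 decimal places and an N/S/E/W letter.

0°21′17.42″ N, 92°37′50.59″ E

Latitude: whole degrees 0; 21.29040′ → 21′ and 17.4240″
λ: 0.630720° → 37.84320′; 0.84320 × 60 = 50.5920″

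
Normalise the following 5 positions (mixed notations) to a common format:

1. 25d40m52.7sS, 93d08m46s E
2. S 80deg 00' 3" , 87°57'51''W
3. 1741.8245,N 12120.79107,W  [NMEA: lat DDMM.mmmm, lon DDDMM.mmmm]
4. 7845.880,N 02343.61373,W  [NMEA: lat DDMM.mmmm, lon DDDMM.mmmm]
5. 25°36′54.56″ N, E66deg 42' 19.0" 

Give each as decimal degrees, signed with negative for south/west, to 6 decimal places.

1. -25.681306, 93.146111
2. -80.000833, -87.964167
3. 17.697075, -121.346518
4. 78.764667, -23.726896
5. 25.615156, 66.705278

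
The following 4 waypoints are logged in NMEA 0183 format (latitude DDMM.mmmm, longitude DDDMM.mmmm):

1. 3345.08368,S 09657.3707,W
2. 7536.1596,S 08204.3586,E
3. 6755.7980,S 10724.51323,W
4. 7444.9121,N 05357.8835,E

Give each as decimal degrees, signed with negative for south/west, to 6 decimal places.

Point 1:
  φ: split at 2 digits → 33° and 45.08368′; 33 + 45.08368/60 = 33.7513947
  S → negative
  Longitude: split at 3 digits → 096° and 57.3707′; 96 + 57.3707/60 = 96.9561783
  W ⇒ negate
Point 2:
  Latitude: split at 2 digits → 75° and 36.1596′; 75 + 36.1596/60 = 75.6026600
  S → negative
  Lon: degrees = first 3 digits = 82, minutes = 4.3586; 82 + 4.3586/60 = 82.0726433
  E ⇒ keep positive
Point 3:
  Lat: split at 2 digits → 67° and 55.798′; 67 + 55.798/60 = 67.9299667
  S ⇒ negate
  λ: degrees = first 3 digits = 107, minutes = 24.51323; 107 + 24.51323/60 = 107.4085538
  hemisphere W, so the sign is −
Point 4:
  φ: split at 2 digits → 74° and 44.9121′; 74 + 44.9121/60 = 74.7485350
  N ⇒ keep positive
  λ: split at 3 digits → 053° and 57.8835′; 53 + 57.8835/60 = 53.9647250
  E → positive

1. -33.751395, -96.956178
2. -75.602660, 82.072643
3. -67.929967, -107.408554
4. 74.748535, 53.964725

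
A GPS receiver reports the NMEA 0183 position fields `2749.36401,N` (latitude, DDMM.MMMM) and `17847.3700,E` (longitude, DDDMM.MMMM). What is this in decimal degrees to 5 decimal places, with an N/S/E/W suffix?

Latitude: split at 2 digits → 27° and 49.36401′; 27 + 49.36401/60 = 27.822734
λ: degrees = first 3 digits = 178, minutes = 47.37; 178 + 47.37/60 = 178.789500

27.82273° N, 178.78950° E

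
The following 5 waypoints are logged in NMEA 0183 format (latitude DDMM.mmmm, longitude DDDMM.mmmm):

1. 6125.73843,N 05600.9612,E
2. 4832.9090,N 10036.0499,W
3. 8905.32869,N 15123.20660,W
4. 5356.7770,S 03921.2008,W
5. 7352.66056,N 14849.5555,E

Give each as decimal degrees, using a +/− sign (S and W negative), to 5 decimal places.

Point 1:
  Lat: degrees = first 2 digits = 61, minutes = 25.73843; 61 + 25.73843/60 = 61.428974
  N ⇒ keep positive
  λ: degrees = first 3 digits = 56, minutes = 0.9612; 56 + 0.9612/60 = 56.016020
  E ⇒ keep positive
Point 2:
  Latitude: split at 2 digits → 48° and 32.909′; 48 + 32.909/60 = 48.548483
  N → positive
  Longitude: degrees = first 3 digits = 100, minutes = 36.0499; 100 + 36.0499/60 = 100.600832
  W ⇒ negate
Point 3:
  φ: split at 2 digits → 89° and 5.32869′; 89 + 5.32869/60 = 89.088812
  N ⇒ keep positive
  Longitude: split at 3 digits → 151° and 23.2066′; 151 + 23.2066/60 = 151.386777
  W ⇒ negate
Point 4:
  Latitude: degrees = first 2 digits = 53, minutes = 56.777; 53 + 56.777/60 = 53.946283
  hemisphere S, so the sign is −
  Lon: degrees = first 3 digits = 39, minutes = 21.2008; 39 + 21.2008/60 = 39.353347
  W → negative
Point 5:
  Lat: split at 2 digits → 73° and 52.66056′; 73 + 52.66056/60 = 73.877676
  N → positive
  Lon: split at 3 digits → 148° and 49.5555′; 148 + 49.5555/60 = 148.825925
  E ⇒ keep positive

1. 61.42897, 56.01602
2. 48.54848, -100.60083
3. 89.08881, -151.38678
4. -53.94628, -39.35335
5. 73.87768, 148.82593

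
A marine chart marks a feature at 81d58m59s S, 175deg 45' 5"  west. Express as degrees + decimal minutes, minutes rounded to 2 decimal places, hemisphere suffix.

81° 58.98′ S, 175° 45.08′ W

Lat: seconds/60 = 0.98333; minutes = 58 + 0.98333 = 58.9833
Lon: seconds/60 = 0.08333; minutes = 45 + 0.08333 = 45.0833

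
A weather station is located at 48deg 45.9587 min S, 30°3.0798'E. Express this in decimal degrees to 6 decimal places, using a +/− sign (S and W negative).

Lat: 48 + 45.9587/60 = 48.7659783
hemisphere S, so the sign is −
λ: 3.0798′ = 0.051330°; total 30.0513300
E ⇒ keep positive

-48.765978, 30.051330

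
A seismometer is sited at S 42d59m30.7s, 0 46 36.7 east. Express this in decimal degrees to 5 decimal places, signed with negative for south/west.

-42.99186, 0.77686

Latitude: 59′ + 30.7″ = 59.51167′; 42 + 59.51167/60 = 42.991861
S ⇒ negate
Lon: 0 + 46/60 + 36.7/3600 = 0.776861
E → positive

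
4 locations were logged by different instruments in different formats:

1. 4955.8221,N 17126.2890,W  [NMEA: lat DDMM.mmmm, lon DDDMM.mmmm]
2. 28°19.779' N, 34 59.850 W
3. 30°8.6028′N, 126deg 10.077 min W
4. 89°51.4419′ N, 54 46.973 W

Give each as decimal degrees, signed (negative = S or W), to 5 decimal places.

Point 1:
  φ: split at 2 digits → 49° and 55.8221′; 49 + 55.8221/60 = 49.930368
  N ⇒ keep positive
  Lon: degrees = first 3 digits = 171, minutes = 26.289; 171 + 26.289/60 = 171.438150
  W → negative
Point 2:
  φ: 28 + 19.779/60 = 28.329650
  N → positive
  λ: 59.85′ = 0.997500°; total 34.997500
  W → negative
Point 3:
  Latitude: 30 + 8.6028/60 = 30.143380
  N → positive
  λ: 10.077′ = 0.167950°; total 126.167950
  hemisphere W, so the sign is −
Point 4:
  φ: 89 + 51.4419/60 = 89.857365
  N ⇒ keep positive
  Longitude: 46.973′ = 0.782883°; total 54.782883
  hemisphere W, so the sign is −

1. 49.93037, -171.43815
2. 28.32965, -34.99750
3. 30.14338, -126.16795
4. 89.85737, -54.78288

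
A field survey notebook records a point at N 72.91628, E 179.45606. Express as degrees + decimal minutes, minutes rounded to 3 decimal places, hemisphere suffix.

72° 54.977′ N, 179° 27.364′ E

φ: 72° + 0.916280 × 60 = 72° 54.97680′
Lon: fractional part 0.456060 → 27.36360 minutes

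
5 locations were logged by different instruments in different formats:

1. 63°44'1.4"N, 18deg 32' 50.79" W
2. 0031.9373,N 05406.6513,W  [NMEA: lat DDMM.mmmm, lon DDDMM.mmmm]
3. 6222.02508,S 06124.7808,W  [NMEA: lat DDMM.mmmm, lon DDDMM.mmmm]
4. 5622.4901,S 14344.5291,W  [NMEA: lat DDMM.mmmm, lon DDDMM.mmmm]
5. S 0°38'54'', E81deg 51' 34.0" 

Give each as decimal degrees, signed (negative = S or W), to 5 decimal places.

1. 63.73372, -18.54744
2. 0.53229, -54.11086
3. -62.36708, -61.41301
4. -56.37484, -143.74215
5. -0.64833, 81.85944

Point 1:
  Lat: 63° + 44/60 + 1.4/3600 = 63 + 0.733333 + 0.000389 = 63.733722
  N ⇒ keep positive
  Lon: 32′ + 50.79″ = 32.84650′; 18 + 32.84650/60 = 18.547442
  hemisphere W, so the sign is −
Point 2:
  Lat: degrees = first 2 digits = 0, minutes = 31.9373; 0 + 31.9373/60 = 0.532288
  N ⇒ keep positive
  λ: split at 3 digits → 054° and 6.6513′; 54 + 6.6513/60 = 54.110855
  W → negative
Point 3:
  Latitude: split at 2 digits → 62° and 22.02508′; 62 + 22.02508/60 = 62.367085
  S ⇒ negate
  λ: split at 3 digits → 061° and 24.7808′; 61 + 24.7808/60 = 61.413013
  hemisphere W, so the sign is −
Point 4:
  φ: split at 2 digits → 56° and 22.4901′; 56 + 22.4901/60 = 56.374835
  S → negative
  Longitude: split at 3 digits → 143° and 44.5291′; 143 + 44.5291/60 = 143.742152
  W → negative
Point 5:
  Lat: 0 + 38/60 + 54/3600 = 0.648333
  S ⇒ negate
  Longitude: 81° + 51/60 + 34/3600 = 81 + 0.850000 + 0.009444 = 81.859444
  E ⇒ keep positive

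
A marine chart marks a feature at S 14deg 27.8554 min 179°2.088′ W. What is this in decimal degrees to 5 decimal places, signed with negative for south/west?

-14.46426, -179.03480

Lat: 14 + 27.8554/60 = 14.464257
S → negative
Longitude: 179 + 2.088/60 = 179.034800
hemisphere W, so the sign is −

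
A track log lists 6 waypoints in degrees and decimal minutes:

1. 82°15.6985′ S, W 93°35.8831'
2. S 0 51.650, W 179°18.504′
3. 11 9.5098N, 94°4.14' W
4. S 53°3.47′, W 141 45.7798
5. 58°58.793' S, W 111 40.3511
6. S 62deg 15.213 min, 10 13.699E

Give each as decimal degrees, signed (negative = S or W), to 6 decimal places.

Point 1:
  Latitude: 15.6985′ = 0.261642°; total 82.2616417
  S ⇒ negate
  Lon: 93 + 35.8831/60 = 93.5980517
  W → negative
Point 2:
  Latitude: 0 + 51.65/60 = 0.8608333
  hemisphere S, so the sign is −
  λ: 179 + 18.504/60 = 179.3084000
  W → negative
Point 3:
  Lat: 9.5098′ = 0.158497°; total 11.1584967
  N → positive
  λ: 4.14′ = 0.069000°; total 94.0690000
  W ⇒ negate
Point 4:
  Latitude: 53 + 3.47/60 = 53.0578333
  S ⇒ negate
  Lon: 45.7798′ = 0.762997°; total 141.7629967
  W → negative
Point 5:
  φ: 58.793′ = 0.979883°; total 58.9798833
  S → negative
  λ: 40.3511′ = 0.672518°; total 111.6725183
  hemisphere W, so the sign is −
Point 6:
  φ: 15.213′ = 0.253550°; total 62.2535500
  hemisphere S, so the sign is −
  Lon: 13.699′ = 0.228317°; total 10.2283167
  E ⇒ keep positive

1. -82.261642, -93.598052
2. -0.860833, -179.308400
3. 11.158497, -94.069000
4. -53.057833, -141.762997
5. -58.979883, -111.672518
6. -62.253550, 10.228317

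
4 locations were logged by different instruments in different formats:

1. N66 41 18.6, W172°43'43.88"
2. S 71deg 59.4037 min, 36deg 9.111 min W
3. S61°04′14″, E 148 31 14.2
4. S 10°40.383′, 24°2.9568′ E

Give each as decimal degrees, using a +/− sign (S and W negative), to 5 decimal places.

1. 66.68850, -172.72886
2. -71.99006, -36.15185
3. -61.07056, 148.52061
4. -10.67305, 24.04928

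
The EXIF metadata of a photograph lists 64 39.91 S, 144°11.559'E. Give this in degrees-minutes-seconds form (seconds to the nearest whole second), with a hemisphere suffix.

64°39′55″ S, 144°11′34″ E

Lat: fractional minutes 0.91000 × 60 = 54.60″
Longitude: 11.55900′ → 11′ and 0.55900 × 60 = 33.54″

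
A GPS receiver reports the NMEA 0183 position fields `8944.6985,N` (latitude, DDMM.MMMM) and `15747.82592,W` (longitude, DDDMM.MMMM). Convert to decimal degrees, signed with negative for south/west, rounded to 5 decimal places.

Latitude: split at 2 digits → 89° and 44.6985′; 89 + 44.6985/60 = 89.744975
N ⇒ keep positive
Longitude: split at 3 digits → 157° and 47.82592′; 157 + 47.82592/60 = 157.797099
hemisphere W, so the sign is −

89.74498, -157.79710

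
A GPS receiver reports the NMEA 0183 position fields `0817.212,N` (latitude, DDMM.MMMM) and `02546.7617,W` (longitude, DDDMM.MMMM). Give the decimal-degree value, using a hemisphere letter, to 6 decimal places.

φ: degrees = first 2 digits = 8, minutes = 17.212; 8 + 17.212/60 = 8.2868667
λ: split at 3 digits → 025° and 46.7617′; 25 + 46.7617/60 = 25.7793617

8.286867° N, 25.779362° W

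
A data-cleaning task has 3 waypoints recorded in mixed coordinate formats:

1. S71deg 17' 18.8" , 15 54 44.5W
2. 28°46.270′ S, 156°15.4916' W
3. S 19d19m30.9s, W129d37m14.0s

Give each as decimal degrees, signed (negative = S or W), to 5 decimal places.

1. -71.28856, -15.91236
2. -28.77117, -156.25819
3. -19.32525, -129.62056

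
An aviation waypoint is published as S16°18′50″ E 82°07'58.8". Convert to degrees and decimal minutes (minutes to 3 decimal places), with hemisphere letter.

Lat: seconds/60 = 0.83333; minutes = 18 + 0.83333 = 18.83333
Lon: seconds/60 = 0.98000; minutes = 7 + 0.98000 = 7.98000

16° 18.833′ S, 82° 7.980′ E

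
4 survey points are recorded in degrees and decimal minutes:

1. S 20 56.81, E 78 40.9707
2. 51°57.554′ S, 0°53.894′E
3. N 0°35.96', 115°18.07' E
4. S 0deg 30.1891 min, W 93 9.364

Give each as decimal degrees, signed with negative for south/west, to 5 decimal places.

1. -20.94683, 78.68285
2. -51.95923, 0.89823
3. 0.59933, 115.30117
4. -0.50315, -93.15607

Point 1:
  φ: 20 + 56.81/60 = 20.946833
  hemisphere S, so the sign is −
  Lon: 40.9707′ = 0.682845°; total 78.682845
  E ⇒ keep positive
Point 2:
  φ: 51 + 57.554/60 = 51.959233
  hemisphere S, so the sign is −
  Lon: 53.894′ = 0.898233°; total 0.898233
  E → positive
Point 3:
  φ: 35.96′ = 0.599333°; total 0.599333
  N ⇒ keep positive
  Lon: 18.07′ = 0.301167°; total 115.301167
  E → positive
Point 4:
  φ: 30.1891′ = 0.503152°; total 0.503152
  S ⇒ negate
  Longitude: 93 + 9.364/60 = 93.156067
  W ⇒ negate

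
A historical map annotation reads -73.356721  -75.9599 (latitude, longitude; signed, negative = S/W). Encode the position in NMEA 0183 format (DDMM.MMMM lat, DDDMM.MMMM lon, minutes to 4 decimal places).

Latitude is negative → S; |value| = 73.356721
φ: fractional part 0.356721 → 21.403260 minutes
Longitude is negative → W; |value| = 75.959900
λ: 75° + 0.959900 × 60 = 75° 57.594000′

7321.4033,S / 07557.5940,W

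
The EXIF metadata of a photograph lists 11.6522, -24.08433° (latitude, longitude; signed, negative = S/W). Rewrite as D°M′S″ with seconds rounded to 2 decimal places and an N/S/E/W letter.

11°39′7.92″ N, 24°05′3.59″ W

Lat: whole degrees 11; 39.13200′ → 39′ and 7.9200″
Longitude is negative → W; |value| = 24.084330
Lon: 0.084330 × 60 = 5.05980′ → 5′, remainder × 60 = 3.5880″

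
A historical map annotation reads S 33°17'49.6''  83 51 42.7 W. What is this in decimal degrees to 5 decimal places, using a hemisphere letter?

33.29711° S, 83.86186° W

Latitude: 33 + 17/60 + 49.6/3600 = 33.297111
Longitude: 51′ + 42.7″ = 51.71167′; 83 + 51.71167/60 = 83.861861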